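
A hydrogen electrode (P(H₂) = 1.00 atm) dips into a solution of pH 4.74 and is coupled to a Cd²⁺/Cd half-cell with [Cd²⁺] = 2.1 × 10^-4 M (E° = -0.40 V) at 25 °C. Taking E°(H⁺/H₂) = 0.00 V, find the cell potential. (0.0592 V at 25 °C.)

0.23 V

The hydrogen couple is the cathode, so E°_cell = 0.40 V; n = 2.
[H⁺] = 10^(−4.74) = 1.8 × 10^-5 M, and Q = [Cd²⁺]·P(H₂) / [H⁺]^2 = 6.34 × 10^5.
E = E° − (0.0592/2) log Q = 0.40 − (0.0592/2)(5.802) = 0.228 V.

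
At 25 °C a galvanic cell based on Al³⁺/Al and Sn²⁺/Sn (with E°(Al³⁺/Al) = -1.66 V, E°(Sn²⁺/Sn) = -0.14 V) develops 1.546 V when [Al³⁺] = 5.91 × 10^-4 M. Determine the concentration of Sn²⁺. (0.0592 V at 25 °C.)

0.053 M

From the Nernst equation, log Q = n(E° − E)/0.0592 = 6(1.52 − 1.546)/0.0592 = -2.635, so Q = 0.00232.
With Q = [Al³⁺]^2/[Sn²⁺]^3 and the known concentrations, [Sn²⁺]^3 in the denominator gives [Sn²⁺] = 0.053 M.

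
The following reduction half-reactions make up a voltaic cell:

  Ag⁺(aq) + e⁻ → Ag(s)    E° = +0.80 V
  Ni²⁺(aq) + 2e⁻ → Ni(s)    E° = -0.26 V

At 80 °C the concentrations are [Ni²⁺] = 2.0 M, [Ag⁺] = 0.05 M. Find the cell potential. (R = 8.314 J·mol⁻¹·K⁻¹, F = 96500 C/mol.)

The Ag⁺/Ag couple has the higher reduction potential and acts as the cathode, so E°_cell = +0.80 − (-0.26) = 1.06 V.
Balancing electrons gives n = 2; the reaction quotient is Q = [Ni²⁺]/[Ag⁺]^2 = 800.
E = E° − (RT/nF) ln Q = 1.06 − (8.314×353)/(2×96500) × (6.685) = 1.060 − 0.102 = 0.958 V.

0.958 V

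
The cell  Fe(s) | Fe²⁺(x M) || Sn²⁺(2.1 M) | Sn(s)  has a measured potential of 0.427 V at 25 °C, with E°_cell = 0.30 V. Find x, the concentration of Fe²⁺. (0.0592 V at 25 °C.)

1.1 × 10^-4 M

From the Nernst equation, log Q = n(E° − E)/0.0592 = 2(0.30 − 0.427)/0.0592 = -4.291, so Q = 5.12 × 10^-5.
With Q = [Fe²⁺]/[Sn²⁺] and the known concentrations, [Fe²⁺] in the numerator gives [Fe²⁺] = 1.1 × 10^-4 M.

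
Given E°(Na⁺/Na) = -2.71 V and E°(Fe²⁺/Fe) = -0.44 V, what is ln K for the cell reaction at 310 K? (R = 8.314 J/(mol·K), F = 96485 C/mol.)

E°_cell = -0.44 − (-2.71) = 2.27 V, with n = 2 electrons transferred.
At equilibrium E = 0, so the Nernst equation gives ln K = nFE°/RT = (2)(96485)(2.27)/((8.314)(310)) = 169.96.

ln K = 170.0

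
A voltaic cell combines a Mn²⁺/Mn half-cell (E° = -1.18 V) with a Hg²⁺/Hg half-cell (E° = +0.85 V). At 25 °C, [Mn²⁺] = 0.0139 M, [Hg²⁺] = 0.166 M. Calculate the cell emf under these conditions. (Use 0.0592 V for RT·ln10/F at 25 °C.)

2.06 V

The Hg²⁺/Hg couple has the higher reduction potential and acts as the cathode, so E°_cell = +0.85 − (-1.18) = 2.03 V.
Balancing electrons gives n = 2; the reaction quotient is Q = [Mn²⁺]/[Hg²⁺] = 0.0837.
At 25 °C, E = E° − (0.0592/n) log Q = 2.03 − (0.0592/2)(-1.077) = 2.030 + 0.032 = 2.062 V.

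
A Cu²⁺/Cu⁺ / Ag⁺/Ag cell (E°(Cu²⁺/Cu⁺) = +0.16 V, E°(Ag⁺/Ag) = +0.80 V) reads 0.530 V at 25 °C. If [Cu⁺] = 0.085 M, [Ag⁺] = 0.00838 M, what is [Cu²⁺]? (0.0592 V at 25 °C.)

0.051 M

From the Nernst equation, log Q = n(E° − E)/0.0592 = 1(0.64 − 0.530)/0.0592 = 1.858, so Q = 72.1.
With Q = [Cu²⁺]/([Cu⁺]·[Ag⁺]) and the known concentrations, [Cu²⁺] in the numerator gives [Cu²⁺] = 0.051 M.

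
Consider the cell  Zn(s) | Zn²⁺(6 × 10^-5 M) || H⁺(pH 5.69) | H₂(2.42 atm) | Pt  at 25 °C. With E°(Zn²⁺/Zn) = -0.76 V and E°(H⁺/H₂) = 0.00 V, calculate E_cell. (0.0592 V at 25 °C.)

The hydrogen couple is the cathode, so E°_cell = 0.76 V; n = 2.
[H⁺] = 10^(−5.69) = 2 × 10^-6 M, and Q = [Zn²⁺]·P(H₂) / [H⁺]^2 = 3.48 × 10^7.
E = E° − (0.0592/2) log Q = 0.76 − (0.0592/2)(7.542) = 0.537 V.

0.54 V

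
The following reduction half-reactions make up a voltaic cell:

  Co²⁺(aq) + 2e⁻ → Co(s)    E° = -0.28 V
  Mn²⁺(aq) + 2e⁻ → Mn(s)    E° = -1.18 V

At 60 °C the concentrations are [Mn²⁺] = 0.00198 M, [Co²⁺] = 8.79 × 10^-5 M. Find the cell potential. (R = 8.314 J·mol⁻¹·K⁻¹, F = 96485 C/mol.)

0.855 V

The Co²⁺/Co couple has the higher reduction potential and acts as the cathode, so E°_cell = -0.28 − (-1.18) = 0.90 V.
Balancing electrons gives n = 2; the reaction quotient is Q = [Mn²⁺]/[Co²⁺] = 22.5.
E = E° − (RT/nF) ln Q = 0.90 − (8.314×333)/(2×96485) × (3.115) = 0.900 − 0.045 = 0.855 V.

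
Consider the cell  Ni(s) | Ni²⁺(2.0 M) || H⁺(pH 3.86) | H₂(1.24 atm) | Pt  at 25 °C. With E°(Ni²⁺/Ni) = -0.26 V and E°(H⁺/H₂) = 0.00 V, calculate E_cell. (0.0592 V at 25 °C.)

The hydrogen couple is the cathode, so E°_cell = 0.26 V; n = 2.
[H⁺] = 10^(−3.86) = 1.4 × 10^-4 M, and Q = [Ni²⁺]·P(H₂) / [H⁺]^2 = 1.3 × 10^8.
E = E° − (0.0592/2) log Q = 0.26 − (0.0592/2)(8.114) = 0.020 V.

0.020 V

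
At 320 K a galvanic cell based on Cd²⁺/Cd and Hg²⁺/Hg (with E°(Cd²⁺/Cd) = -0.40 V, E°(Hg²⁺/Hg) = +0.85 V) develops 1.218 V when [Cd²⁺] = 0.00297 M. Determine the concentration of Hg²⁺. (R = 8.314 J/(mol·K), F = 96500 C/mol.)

2.9 × 10^-4 M

From the Nernst equation, ln Q = nF(E° − E)/RT = 2×96500×(1.25 − 1.218)/(8.314×320) = 2.321, so Q = 10.2.
With Q = [Cd²⁺]/[Hg²⁺] and the known concentrations, [Hg²⁺] in the denominator gives [Hg²⁺] = 2.9 × 10^-4 M.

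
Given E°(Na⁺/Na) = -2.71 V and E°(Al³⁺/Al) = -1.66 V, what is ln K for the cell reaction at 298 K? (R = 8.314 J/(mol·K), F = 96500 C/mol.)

ln K = 122.7

E°_cell = -1.66 − (-2.71) = 1.05 V, with n = 3 electrons transferred.
At equilibrium E = 0, so the Nernst equation gives ln K = nFE°/RT = (3)(96500)(1.05)/((8.314)(298)) = 122.69.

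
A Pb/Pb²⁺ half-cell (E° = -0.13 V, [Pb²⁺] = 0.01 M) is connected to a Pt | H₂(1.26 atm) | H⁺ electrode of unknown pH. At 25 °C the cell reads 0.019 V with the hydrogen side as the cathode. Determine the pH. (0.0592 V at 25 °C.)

E°_cell = 0.13 V and n = 2.
log Q = n(E° − E)/0.0592 = 2×(0.13 − 0.019)/0.0592 = 3.750.
With Q = [Pb²⁺]·P(H₂) / [H⁺]^2, solving for [H⁺] gives log[H⁺] = -2.825, so pH = 2.82.

pH = 2.82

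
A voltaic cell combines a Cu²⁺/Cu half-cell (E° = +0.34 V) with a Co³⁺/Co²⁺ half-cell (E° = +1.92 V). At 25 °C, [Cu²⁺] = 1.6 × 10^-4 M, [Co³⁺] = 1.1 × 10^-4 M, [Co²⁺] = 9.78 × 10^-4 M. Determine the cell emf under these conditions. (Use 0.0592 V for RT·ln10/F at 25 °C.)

The Co³⁺/Co²⁺ couple has the higher reduction potential and acts as the cathode, so E°_cell = +1.92 − (+0.34) = 1.58 V.
Balancing electrons gives n = 2; the reaction quotient is Q = [Cu²⁺]·[Co²⁺]^2/[Co³⁺]^2 = 0.0126.
At 25 °C, E = E° − (0.0592/n) log Q = 1.58 − (0.0592/2)(-1.898) = 1.580 + 0.056 = 1.636 V.

1.64 V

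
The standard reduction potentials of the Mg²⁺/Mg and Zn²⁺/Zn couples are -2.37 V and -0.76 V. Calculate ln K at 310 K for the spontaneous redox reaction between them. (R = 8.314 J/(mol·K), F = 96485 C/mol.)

ln K = 120.5

E°_cell = -0.76 − (-2.37) = 1.61 V, with n = 2 electrons transferred.
At equilibrium E = 0, so the Nernst equation gives ln K = nFE°/RT = (2)(96485)(1.61)/((8.314)(310)) = 120.54.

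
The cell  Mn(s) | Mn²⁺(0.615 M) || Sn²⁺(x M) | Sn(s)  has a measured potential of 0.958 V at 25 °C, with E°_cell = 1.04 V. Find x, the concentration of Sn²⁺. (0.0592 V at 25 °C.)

0.001 M

From the Nernst equation, log Q = n(E° − E)/0.0592 = 2(1.04 − 0.958)/0.0592 = 2.770, so Q = 589.
With Q = [Mn²⁺]/[Sn²⁺] and the known concentrations, [Sn²⁺] in the denominator gives [Sn²⁺] = 0.001 M.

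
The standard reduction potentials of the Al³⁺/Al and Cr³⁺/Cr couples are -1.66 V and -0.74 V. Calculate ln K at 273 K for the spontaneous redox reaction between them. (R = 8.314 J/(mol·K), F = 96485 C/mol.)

E°_cell = -0.74 − (-1.66) = 0.92 V, with n = 3 electrons transferred.
At equilibrium E = 0, so the Nernst equation gives ln K = nFE°/RT = (3)(96485)(0.92)/((8.314)(273)) = 117.33.

ln K = 117.3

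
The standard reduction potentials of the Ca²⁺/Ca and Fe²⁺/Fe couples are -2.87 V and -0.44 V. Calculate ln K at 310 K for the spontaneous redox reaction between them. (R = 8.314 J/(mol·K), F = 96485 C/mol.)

ln K = 181.9

E°_cell = -0.44 − (-2.87) = 2.43 V, with n = 2 electrons transferred.
At equilibrium E = 0, so the Nernst equation gives ln K = nFE°/RT = (2)(96485)(2.43)/((8.314)(310)) = 181.94.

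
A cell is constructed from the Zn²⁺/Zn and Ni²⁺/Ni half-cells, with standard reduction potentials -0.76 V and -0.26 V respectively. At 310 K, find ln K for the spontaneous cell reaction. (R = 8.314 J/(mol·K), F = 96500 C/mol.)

E°_cell = -0.26 − (-0.76) = 0.50 V, with n = 2 electrons transferred.
At equilibrium E = 0, so the Nernst equation gives ln K = nFE°/RT = (2)(96500)(0.50)/((8.314)(310)) = 37.44.

ln K = 37.4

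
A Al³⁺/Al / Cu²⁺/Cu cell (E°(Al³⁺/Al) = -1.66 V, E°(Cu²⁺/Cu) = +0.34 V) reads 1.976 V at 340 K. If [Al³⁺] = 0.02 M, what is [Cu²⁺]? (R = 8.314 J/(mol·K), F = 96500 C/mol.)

From the Nernst equation, ln Q = nF(E° − E)/RT = 6×96500×(2.00 − 1.976)/(8.314×340) = 4.916, so Q = 136.
With Q = [Al³⁺]^2/[Cu²⁺]^3 and the known concentrations, [Cu²⁺]^3 in the denominator gives [Cu²⁺] = 0.014 M.

0.014 M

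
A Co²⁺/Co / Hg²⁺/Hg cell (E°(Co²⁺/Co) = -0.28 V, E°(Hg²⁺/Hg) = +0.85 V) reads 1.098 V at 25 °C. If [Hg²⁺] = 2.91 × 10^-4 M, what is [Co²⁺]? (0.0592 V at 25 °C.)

0.0035 M

From the Nernst equation, log Q = n(E° − E)/0.0592 = 2(1.13 − 1.098)/0.0592 = 1.081, so Q = 12.1.
With Q = [Co²⁺]/[Hg²⁺] and the known concentrations, [Co²⁺] in the numerator gives [Co²⁺] = 0.0035 M.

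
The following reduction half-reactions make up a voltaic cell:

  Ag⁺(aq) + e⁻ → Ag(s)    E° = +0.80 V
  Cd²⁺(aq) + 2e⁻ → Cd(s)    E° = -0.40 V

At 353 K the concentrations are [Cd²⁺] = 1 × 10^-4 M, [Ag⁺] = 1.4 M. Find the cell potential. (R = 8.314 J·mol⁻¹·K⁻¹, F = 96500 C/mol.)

1.35 V

The Ag⁺/Ag couple has the higher reduction potential and acts as the cathode, so E°_cell = +0.80 − (-0.40) = 1.20 V.
Balancing electrons gives n = 2; the reaction quotient is Q = [Cd²⁺]/[Ag⁺]^2 = 5.1 × 10^-5.
E = E° − (RT/nF) ln Q = 1.20 − (8.314×353)/(2×96500) × (-9.883) = 1.200 + 0.150 = 1.350 V.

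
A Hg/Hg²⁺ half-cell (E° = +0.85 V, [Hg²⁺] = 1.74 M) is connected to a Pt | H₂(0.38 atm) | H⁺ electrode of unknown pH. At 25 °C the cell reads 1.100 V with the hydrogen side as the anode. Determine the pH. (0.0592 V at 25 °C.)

E°_cell = 0.85 V and n = 2.
log Q = n(E° − E)/0.0592 = 2×(0.85 − 1.100)/0.0592 = -8.446.
With Q = [H⁺]^2 / ([Hg²⁺]·P(H₂)), solving for [H⁺] gives log[H⁺] = -4.313, so pH = 4.31.

pH = 4.31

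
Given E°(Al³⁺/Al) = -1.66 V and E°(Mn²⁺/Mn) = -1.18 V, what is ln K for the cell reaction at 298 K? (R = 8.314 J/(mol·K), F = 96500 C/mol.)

ln K = 112.2

E°_cell = -1.18 − (-1.66) = 0.48 V, with n = 6 electrons transferred.
At equilibrium E = 0, so the Nernst equation gives ln K = nFE°/RT = (6)(96500)(0.48)/((8.314)(298)) = 112.17.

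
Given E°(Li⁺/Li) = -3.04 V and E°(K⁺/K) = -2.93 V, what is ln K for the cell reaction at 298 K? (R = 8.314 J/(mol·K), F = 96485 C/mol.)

E°_cell = -2.93 − (-3.04) = 0.11 V, with n = 1 electron transferred.
At equilibrium E = 0, so the Nernst equation gives ln K = nFE°/RT = (1)(96485)(0.11)/((8.314)(298)) = 4.28.

ln K = 4.3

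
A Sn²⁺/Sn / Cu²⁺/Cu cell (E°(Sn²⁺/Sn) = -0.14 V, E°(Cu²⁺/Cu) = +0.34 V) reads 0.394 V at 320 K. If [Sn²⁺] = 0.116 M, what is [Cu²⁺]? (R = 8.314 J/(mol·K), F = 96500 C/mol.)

From the Nernst equation, ln Q = nF(E° − E)/RT = 2×96500×(0.48 − 0.394)/(8.314×320) = 6.239, so Q = 512.
With Q = [Sn²⁺]/[Cu²⁺] and the known concentrations, [Cu²⁺] in the denominator gives [Cu²⁺] = 2.3 × 10^-4 M.

2.3 × 10^-4 M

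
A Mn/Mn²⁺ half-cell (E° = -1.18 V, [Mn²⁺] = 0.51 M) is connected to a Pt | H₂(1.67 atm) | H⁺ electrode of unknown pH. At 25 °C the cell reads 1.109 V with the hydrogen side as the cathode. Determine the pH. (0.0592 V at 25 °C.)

pH = 1.23

E°_cell = 1.18 V and n = 2.
log Q = n(E° − E)/0.0592 = 2×(1.18 − 1.109)/0.0592 = 2.399.
With Q = [Mn²⁺]·P(H₂) / [H⁺]^2, solving for [H⁺] gives log[H⁺] = -1.234, so pH = 1.23.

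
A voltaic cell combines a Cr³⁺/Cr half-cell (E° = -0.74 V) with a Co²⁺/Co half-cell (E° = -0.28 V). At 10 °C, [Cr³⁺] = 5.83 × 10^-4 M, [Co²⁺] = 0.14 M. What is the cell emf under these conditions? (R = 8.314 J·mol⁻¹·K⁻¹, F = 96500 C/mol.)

The Co²⁺/Co couple has the higher reduction potential and acts as the cathode, so E°_cell = -0.28 − (-0.74) = 0.46 V.
Balancing electrons gives n = 6; the reaction quotient is Q = [Cr³⁺]^2/[Co²⁺]^3 = 1.24 × 10^-4.
E = E° − (RT/nF) ln Q = 0.46 − (8.314×283)/(6×96500) × (-8.996) = 0.460 + 0.037 = 0.497 V.

0.497 V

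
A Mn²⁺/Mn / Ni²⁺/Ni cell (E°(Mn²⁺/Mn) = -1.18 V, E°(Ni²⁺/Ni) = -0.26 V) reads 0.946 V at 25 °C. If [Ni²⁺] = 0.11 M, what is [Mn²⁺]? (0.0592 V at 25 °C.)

0.015 M

From the Nernst equation, log Q = n(E° − E)/0.0592 = 2(0.92 − 0.946)/0.0592 = -0.878, so Q = 0.132.
With Q = [Mn²⁺]/[Ni²⁺] and the known concentrations, [Mn²⁺] in the numerator gives [Mn²⁺] = 0.015 M.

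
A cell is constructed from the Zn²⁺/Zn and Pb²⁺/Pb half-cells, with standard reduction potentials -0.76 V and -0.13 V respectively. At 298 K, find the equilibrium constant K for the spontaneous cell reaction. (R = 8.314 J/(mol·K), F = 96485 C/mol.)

E°_cell = -0.13 − (-0.76) = 0.63 V, with n = 2 electrons transferred.
At equilibrium E = 0, so the Nernst equation gives ln K = nFE°/RT = (2)(96485)(0.63)/((8.314)(298)) = 49.07.
K = e^49.07 = 2 × 10^21.

2 × 10^21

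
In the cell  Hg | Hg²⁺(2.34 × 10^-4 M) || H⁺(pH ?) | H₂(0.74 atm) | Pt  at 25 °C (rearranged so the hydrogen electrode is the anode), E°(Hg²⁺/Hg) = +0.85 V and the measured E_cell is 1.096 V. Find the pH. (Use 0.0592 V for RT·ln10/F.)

pH = 6.04

E°_cell = 0.85 V and n = 2.
log Q = n(E° − E)/0.0592 = 2×(0.85 − 1.096)/0.0592 = -8.311.
With Q = [H⁺]^2 / ([Hg²⁺]·P(H₂)), solving for [H⁺] gives log[H⁺] = -6.036, so pH = 6.04.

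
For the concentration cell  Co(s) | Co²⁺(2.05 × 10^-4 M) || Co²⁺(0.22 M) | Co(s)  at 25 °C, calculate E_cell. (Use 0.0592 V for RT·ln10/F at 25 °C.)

0.090 V

Both half-cells are Co²⁺/Co, so E°_cell = 0. The concentrated side is the cathode; the cell reaction moves Co²⁺ from high to low concentration with n = 2.
Q = [Co²⁺]_dilute/[Co²⁺]_conc = 2.05 × 10^-4/0.22 = 9.32 × 10^-4.
E = 0 − (0.0592/2) log Q = −(0.0592/2)(-3.031) = 0.0897 V.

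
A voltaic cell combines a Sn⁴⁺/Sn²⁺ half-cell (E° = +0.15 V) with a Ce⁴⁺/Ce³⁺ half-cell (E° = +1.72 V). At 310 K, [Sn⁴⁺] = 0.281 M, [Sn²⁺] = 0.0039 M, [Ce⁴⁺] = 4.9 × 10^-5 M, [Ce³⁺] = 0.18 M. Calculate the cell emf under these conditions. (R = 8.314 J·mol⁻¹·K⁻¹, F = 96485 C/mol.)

The Ce⁴⁺/Ce³⁺ couple has the higher reduction potential and acts as the cathode, so E°_cell = +1.72 − (+0.15) = 1.57 V.
Balancing electrons gives n = 2; the reaction quotient is Q = [Sn⁴⁺]·[Ce³⁺]^2/([Sn²⁺]·[Ce⁴⁺]^2) = 9.72 × 10^8.
E = E° − (RT/nF) ln Q = 1.57 − (8.314×310)/(2×96485) × (20.695) = 1.570 − 0.276 = 1.294 V.

1.29 V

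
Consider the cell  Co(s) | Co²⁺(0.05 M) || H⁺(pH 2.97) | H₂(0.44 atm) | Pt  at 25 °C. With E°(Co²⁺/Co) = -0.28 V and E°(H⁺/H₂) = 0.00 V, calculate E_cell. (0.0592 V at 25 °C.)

The hydrogen couple is the cathode, so E°_cell = 0.28 V; n = 2.
[H⁺] = 10^(−2.97) = 0.0011 M, and Q = [Co²⁺]·P(H₂) / [H⁺]^2 = 1.92 × 10^4.
E = E° − (0.0592/2) log Q = 0.28 − (0.0592/2)(4.282) = 0.153 V.

0.15 V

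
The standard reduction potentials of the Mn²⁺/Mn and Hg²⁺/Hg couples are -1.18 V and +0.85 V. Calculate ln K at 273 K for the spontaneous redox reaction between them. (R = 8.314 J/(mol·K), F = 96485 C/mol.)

ln K = 172.6

E°_cell = +0.85 − (-1.18) = 2.03 V, with n = 2 electrons transferred.
At equilibrium E = 0, so the Nernst equation gives ln K = nFE°/RT = (2)(96485)(2.03)/((8.314)(273)) = 172.59.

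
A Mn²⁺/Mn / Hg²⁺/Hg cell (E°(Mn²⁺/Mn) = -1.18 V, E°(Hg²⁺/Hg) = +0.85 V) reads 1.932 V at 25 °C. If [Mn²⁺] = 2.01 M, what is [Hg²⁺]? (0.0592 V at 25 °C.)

9.8 × 10^-4 M

From the Nernst equation, log Q = n(E° − E)/0.0592 = 2(2.03 − 1.932)/0.0592 = 3.311, so Q = 2050.
With Q = [Mn²⁺]/[Hg²⁺] and the known concentrations, [Hg²⁺] in the denominator gives [Hg²⁺] = 9.8 × 10^-4 M.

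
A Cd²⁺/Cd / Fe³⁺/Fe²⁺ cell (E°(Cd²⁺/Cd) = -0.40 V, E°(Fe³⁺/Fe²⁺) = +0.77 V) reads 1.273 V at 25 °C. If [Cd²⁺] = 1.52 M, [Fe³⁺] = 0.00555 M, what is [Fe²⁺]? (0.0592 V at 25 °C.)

From the Nernst equation, log Q = n(E° − E)/0.0592 = 2(1.17 − 1.273)/0.0592 = -3.480, so Q = 3.31 × 10^-4.
With Q = [Cd²⁺]·[Fe²⁺]^2/[Fe³⁺]^2 and the known concentrations, [Fe²⁺]^2 in the numerator gives [Fe²⁺] = 8.2 × 10^-5 M.

8.2 × 10^-5 M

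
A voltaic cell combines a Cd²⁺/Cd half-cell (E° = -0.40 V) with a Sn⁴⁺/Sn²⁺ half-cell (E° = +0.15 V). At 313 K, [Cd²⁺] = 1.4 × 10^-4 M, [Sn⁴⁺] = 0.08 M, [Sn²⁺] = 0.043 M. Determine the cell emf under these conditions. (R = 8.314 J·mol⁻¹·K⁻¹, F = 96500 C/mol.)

0.678 V

The Sn⁴⁺/Sn²⁺ couple has the higher reduction potential and acts as the cathode, so E°_cell = +0.15 − (-0.40) = 0.55 V.
Balancing electrons gives n = 2; the reaction quotient is Q = [Cd²⁺]·[Sn²⁺]/[Sn⁴⁺] = 7.52 × 10^-5.
E = E° − (RT/nF) ln Q = 0.55 − (8.314×313)/(2×96500) × (-9.495) = 0.550 + 0.128 = 0.678 V.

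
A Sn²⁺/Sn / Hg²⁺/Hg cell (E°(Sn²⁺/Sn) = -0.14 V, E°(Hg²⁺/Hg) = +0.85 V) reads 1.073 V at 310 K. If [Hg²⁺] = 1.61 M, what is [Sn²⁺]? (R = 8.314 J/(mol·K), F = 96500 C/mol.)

From the Nernst equation, ln Q = nF(E° − E)/RT = 2×96500×(0.99 − 1.073)/(8.314×310) = -6.215, so Q = 0.00200.
With Q = [Sn²⁺]/[Hg²⁺] and the known concentrations, [Sn²⁺] in the numerator gives [Sn²⁺] = 0.0032 M.

0.0032 M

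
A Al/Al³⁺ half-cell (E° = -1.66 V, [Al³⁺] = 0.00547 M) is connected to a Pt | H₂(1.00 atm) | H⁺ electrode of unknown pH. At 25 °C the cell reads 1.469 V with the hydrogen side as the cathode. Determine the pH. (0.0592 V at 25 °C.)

E°_cell = 1.66 V and n = 6.
log Q = n(E° − E)/0.0592 = 6×(1.66 − 1.469)/0.0592 = 19.358.
With Q = [Al³⁺]^2·P(H₂)^3 / [H⁺]^6, solving for [H⁺] gives log[H⁺] = -3.980, so pH = 3.98.

pH = 3.98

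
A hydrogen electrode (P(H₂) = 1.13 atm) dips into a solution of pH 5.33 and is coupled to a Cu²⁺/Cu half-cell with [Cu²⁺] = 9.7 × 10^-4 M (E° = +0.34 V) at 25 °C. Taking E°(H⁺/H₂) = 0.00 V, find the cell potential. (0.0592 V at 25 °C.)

0.57 V

The Cu²⁺/Cu couple is the cathode, so E°_cell = 0.34 V; n = 2.
[H⁺] = 10^(−5.33) = 4.7 × 10^-6 M, and Q = [H⁺]^2 / ([Cu²⁺]·P(H₂)) = 2 × 10^-8.
E = E° − (0.0592/2) log Q = 0.34 − (0.0592/2)(-7.700) = 0.568 V.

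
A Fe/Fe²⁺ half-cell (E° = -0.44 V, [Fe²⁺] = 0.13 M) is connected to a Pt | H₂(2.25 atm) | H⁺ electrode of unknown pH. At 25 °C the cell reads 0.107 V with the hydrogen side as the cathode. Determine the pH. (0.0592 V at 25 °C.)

pH = 5.89

E°_cell = 0.44 V and n = 2.
log Q = n(E° − E)/0.0592 = 2×(0.44 − 0.107)/0.0592 = 11.250.
With Q = [Fe²⁺]·P(H₂) / [H⁺]^2, solving for [H⁺] gives log[H⁺] = -5.892, so pH = 5.89.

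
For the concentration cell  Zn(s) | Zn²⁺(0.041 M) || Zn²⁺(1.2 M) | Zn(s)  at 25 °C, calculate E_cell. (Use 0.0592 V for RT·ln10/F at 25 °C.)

Both half-cells are Zn²⁺/Zn, so E°_cell = 0. The concentrated side is the cathode; the cell reaction moves Zn²⁺ from high to low concentration with n = 2.
Q = [Zn²⁺]_dilute/[Zn²⁺]_conc = 0.041/1.2 = 0.0342.
E = 0 − (0.0592/2) log Q = −(0.0592/2)(-1.466) = 0.0434 V.

0.043 V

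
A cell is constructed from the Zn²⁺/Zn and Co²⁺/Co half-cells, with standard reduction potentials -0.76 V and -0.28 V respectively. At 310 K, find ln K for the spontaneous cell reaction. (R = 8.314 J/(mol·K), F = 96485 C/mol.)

ln K = 35.9

E°_cell = -0.28 − (-0.76) = 0.48 V, with n = 2 electrons transferred.
At equilibrium E = 0, so the Nernst equation gives ln K = nFE°/RT = (2)(96485)(0.48)/((8.314)(310)) = 35.94.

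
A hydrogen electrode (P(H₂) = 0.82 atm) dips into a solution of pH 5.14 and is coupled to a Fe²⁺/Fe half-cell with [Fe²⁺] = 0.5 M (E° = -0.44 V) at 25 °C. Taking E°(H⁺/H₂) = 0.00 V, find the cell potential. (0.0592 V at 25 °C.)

0.15 V

The hydrogen couple is the cathode, so E°_cell = 0.44 V; n = 2.
[H⁺] = 10^(−5.14) = 7.2 × 10^-6 M, and Q = [Fe²⁺]·P(H₂) / [H⁺]^2 = 7.81 × 10^9.
E = E° − (0.0592/2) log Q = 0.44 − (0.0592/2)(9.893) = 0.147 V.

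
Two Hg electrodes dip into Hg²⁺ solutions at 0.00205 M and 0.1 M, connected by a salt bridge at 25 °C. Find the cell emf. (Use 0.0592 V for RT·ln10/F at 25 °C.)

Both half-cells are Hg²⁺/Hg, so E°_cell = 0. The concentrated side is the cathode; the cell reaction moves Hg²⁺ from high to low concentration with n = 2.
Q = [Hg²⁺]_dilute/[Hg²⁺]_conc = 0.00205/0.1 = 0.0205.
E = 0 − (0.0592/2) log Q = −(0.0592/2)(-1.688) = 0.0500 V.

0.050 V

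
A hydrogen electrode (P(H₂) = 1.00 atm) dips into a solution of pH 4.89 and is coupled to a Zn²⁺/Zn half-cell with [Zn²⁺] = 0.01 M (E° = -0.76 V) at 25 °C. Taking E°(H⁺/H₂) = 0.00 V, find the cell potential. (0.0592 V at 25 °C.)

The hydrogen couple is the cathode, so E°_cell = 0.76 V; n = 2.
[H⁺] = 10^(−4.89) = 1.3 × 10^-5 M, and Q = [Zn²⁺]·P(H₂) / [H⁺]^2 = 6.03 × 10^7.
E = E° − (0.0592/2) log Q = 0.76 − (0.0592/2)(7.780) = 0.530 V.

0.53 V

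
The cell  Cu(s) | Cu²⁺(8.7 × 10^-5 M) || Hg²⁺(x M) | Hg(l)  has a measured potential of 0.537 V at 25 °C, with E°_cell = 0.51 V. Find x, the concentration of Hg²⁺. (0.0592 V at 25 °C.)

7.1 × 10^-4 M

From the Nernst equation, log Q = n(E° − E)/0.0592 = 2(0.51 − 0.537)/0.0592 = -0.912, so Q = 0.122.
With Q = [Cu²⁺]/[Hg²⁺] and the known concentrations, [Hg²⁺] in the denominator gives [Hg²⁺] = 7.1 × 10^-4 M.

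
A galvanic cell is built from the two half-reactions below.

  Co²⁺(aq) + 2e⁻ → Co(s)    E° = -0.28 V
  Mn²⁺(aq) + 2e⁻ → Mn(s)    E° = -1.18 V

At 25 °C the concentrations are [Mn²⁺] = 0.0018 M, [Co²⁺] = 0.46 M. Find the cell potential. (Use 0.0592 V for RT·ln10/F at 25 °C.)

The Co²⁺/Co couple has the higher reduction potential and acts as the cathode, so E°_cell = -0.28 − (-1.18) = 0.90 V.
Balancing electrons gives n = 2; the reaction quotient is Q = [Mn²⁺]/[Co²⁺] = 0.00391.
At 25 °C, E = E° − (0.0592/n) log Q = 0.90 − (0.0592/2)(-2.407) = 0.900 + 0.071 = 0.971 V.

0.971 V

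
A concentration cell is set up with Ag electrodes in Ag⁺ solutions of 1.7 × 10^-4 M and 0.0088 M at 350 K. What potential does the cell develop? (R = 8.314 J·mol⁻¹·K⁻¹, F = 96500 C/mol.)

Both half-cells are Ag⁺/Ag, so E°_cell = 0. The concentrated side is the cathode; the cell reaction moves Ag⁺ from high to low concentration with n = 1.
Q = [Ag⁺]_dilute/[Ag⁺]_conc = 1.7 × 10^-4/0.0088 = 0.0193.
E = 0 − (RT/nF) ln Q = −((8.314×350)/(1×96500))(-3.947) = 0.1190 V.

0.12 V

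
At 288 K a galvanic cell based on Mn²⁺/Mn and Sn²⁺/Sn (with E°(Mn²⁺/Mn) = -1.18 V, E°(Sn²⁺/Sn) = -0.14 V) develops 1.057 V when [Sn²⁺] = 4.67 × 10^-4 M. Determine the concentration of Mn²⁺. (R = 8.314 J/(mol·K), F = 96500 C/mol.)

From the Nernst equation, ln Q = nF(E° − E)/RT = 2×96500×(1.04 − 1.057)/(8.314×288) = -1.370, so Q = 0.254.
With Q = [Mn²⁺]/[Sn²⁺] and the known concentrations, [Mn²⁺] in the numerator gives [Mn²⁺] = 1.2 × 10^-4 M.

1.2 × 10^-4 M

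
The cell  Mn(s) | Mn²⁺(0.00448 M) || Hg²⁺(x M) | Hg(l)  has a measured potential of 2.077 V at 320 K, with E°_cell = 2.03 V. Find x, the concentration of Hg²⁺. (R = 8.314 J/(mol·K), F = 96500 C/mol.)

From the Nernst equation, ln Q = nF(E° − E)/RT = 2×96500×(2.03 − 2.077)/(8.314×320) = -3.410, so Q = 0.0331.
With Q = [Mn²⁺]/[Hg²⁺] and the known concentrations, [Hg²⁺] in the denominator gives [Hg²⁺] = 0.14 M.

0.14 M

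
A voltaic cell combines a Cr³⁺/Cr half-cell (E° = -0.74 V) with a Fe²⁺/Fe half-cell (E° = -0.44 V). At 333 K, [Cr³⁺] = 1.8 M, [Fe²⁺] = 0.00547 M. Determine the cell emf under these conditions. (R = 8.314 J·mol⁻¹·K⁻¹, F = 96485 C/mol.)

The Fe²⁺/Fe couple has the higher reduction potential and acts as the cathode, so E°_cell = -0.44 − (-0.74) = 0.30 V.
Balancing electrons gives n = 6; the reaction quotient is Q = [Cr³⁺]^2/[Fe²⁺]^3 = 1.98 × 10^7.
E = E° − (RT/nF) ln Q = 0.30 − (8.314×333)/(6×96485) × (16.801) = 0.300 − 0.080 = 0.220 V.

0.220 V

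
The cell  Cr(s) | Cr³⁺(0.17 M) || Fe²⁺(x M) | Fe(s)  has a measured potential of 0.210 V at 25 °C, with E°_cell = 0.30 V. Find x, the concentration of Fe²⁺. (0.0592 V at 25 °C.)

From the Nernst equation, log Q = n(E° − E)/0.0592 = 6(0.30 − 0.210)/0.0592 = 9.122, so Q = 1.32 × 10^9.
With Q = [Cr³⁺]^2/[Fe²⁺]^3 and the known concentrations, [Fe²⁺]^3 in the denominator gives [Fe²⁺] = 2.8 × 10^-4 M.

2.8 × 10^-4 M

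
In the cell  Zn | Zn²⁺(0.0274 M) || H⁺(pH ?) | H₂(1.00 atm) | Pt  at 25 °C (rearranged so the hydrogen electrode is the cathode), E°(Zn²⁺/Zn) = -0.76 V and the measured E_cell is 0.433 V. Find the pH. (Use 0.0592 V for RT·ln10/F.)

E°_cell = 0.76 V and n = 2.
log Q = n(E° − E)/0.0592 = 2×(0.76 − 0.433)/0.0592 = 11.047.
With Q = [Zn²⁺]·P(H₂) / [H⁺]^2, solving for [H⁺] gives log[H⁺] = -6.305, so pH = 6.30.

pH = 6.30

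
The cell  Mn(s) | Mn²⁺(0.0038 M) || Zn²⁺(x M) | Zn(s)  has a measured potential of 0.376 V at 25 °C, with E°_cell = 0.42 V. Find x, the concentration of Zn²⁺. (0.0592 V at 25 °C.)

From the Nernst equation, log Q = n(E° − E)/0.0592 = 2(0.42 − 0.376)/0.0592 = 1.486, so Q = 30.7.
With Q = [Mn²⁺]/[Zn²⁺] and the known concentrations, [Zn²⁺] in the denominator gives [Zn²⁺] = 1.2 × 10^-4 M.

1.2 × 10^-4 M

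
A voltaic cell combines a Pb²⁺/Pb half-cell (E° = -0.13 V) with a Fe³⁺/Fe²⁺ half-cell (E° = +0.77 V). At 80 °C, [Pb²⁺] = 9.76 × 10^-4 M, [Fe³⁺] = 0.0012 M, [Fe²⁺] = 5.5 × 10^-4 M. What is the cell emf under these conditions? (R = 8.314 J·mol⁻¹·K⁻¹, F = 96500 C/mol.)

The Fe³⁺/Fe²⁺ couple has the higher reduction potential and acts as the cathode, so E°_cell = +0.77 − (-0.13) = 0.90 V.
Balancing electrons gives n = 2; the reaction quotient is Q = [Pb²⁺]·[Fe²⁺]^2/[Fe³⁺]^2 = 2.05 × 10^-4.
E = E° − (RT/nF) ln Q = 0.90 − (8.314×353)/(2×96500) × (-8.492) = 0.900 + 0.129 = 1.029 V.

1.03 V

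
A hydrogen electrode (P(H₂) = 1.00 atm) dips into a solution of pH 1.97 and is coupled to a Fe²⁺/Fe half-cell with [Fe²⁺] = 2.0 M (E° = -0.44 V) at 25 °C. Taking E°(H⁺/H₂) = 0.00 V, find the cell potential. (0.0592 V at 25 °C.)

0.31 V

The hydrogen couple is the cathode, so E°_cell = 0.44 V; n = 2.
[H⁺] = 10^(−1.97) = 0.011 M, and Q = [Fe²⁺]·P(H₂) / [H⁺]^2 = 1.74 × 10^4.
E = E° − (0.0592/2) log Q = 0.44 − (0.0592/2)(4.241) = 0.314 V.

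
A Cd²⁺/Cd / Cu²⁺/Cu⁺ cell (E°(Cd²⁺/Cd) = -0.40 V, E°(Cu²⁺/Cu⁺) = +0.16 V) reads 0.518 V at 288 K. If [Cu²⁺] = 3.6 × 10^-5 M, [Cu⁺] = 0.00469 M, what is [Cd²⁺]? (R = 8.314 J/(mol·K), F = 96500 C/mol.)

From the Nernst equation, ln Q = nF(E° − E)/RT = 2×96500×(0.56 − 0.518)/(8.314×288) = 3.385, so Q = 29.5.
With Q = [Cd²⁺]·[Cu⁺]^2/[Cu²⁺]^2 and the known concentrations, [Cd²⁺] in the numerator gives [Cd²⁺] = 0.0017 M.

0.0017 M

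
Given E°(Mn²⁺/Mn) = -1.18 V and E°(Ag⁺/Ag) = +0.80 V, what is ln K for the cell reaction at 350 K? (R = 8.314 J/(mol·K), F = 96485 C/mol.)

ln K = 131.3

E°_cell = +0.80 − (-1.18) = 1.98 V, with n = 2 electrons transferred.
At equilibrium E = 0, so the Nernst equation gives ln K = nFE°/RT = (2)(96485)(1.98)/((8.314)(350)) = 131.30.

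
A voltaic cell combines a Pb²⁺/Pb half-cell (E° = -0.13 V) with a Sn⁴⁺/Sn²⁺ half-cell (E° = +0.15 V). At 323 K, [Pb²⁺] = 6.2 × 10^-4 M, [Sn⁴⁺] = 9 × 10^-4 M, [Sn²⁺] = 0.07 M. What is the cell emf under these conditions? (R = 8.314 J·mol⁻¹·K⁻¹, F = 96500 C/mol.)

The Sn⁴⁺/Sn²⁺ couple has the higher reduction potential and acts as the cathode, so E°_cell = +0.15 − (-0.13) = 0.28 V.
Balancing electrons gives n = 2; the reaction quotient is Q = [Pb²⁺]·[Sn²⁺]/[Sn⁴⁺] = 0.0482.
E = E° − (RT/nF) ln Q = 0.28 − (8.314×323)/(2×96500) × (-3.032) = 0.280 + 0.042 = 0.322 V.

0.322 V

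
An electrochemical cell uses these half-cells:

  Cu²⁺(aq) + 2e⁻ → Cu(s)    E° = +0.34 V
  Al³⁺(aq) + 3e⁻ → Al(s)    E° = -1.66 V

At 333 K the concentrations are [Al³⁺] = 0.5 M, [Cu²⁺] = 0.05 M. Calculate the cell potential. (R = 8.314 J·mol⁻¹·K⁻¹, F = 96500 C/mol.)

The Cu²⁺/Cu couple has the higher reduction potential and acts as the cathode, so E°_cell = +0.34 − (-1.66) = 2.00 V.
Balancing electrons gives n = 6; the reaction quotient is Q = [Al³⁺]^2/[Cu²⁺]^3 = 2000.
E = E° − (RT/nF) ln Q = 2.00 − (8.314×333)/(6×96500) × (7.601) = 2.000 − 0.036 = 1.964 V.

1.96 V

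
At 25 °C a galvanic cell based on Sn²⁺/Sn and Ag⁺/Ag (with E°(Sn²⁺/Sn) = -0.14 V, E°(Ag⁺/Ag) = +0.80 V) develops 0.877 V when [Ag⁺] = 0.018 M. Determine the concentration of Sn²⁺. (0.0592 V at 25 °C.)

From the Nernst equation, log Q = n(E° − E)/0.0592 = 2(0.94 − 0.877)/0.0592 = 2.128, so Q = 134.
With Q = [Sn²⁺]/[Ag⁺]^2 and the known concentrations, [Sn²⁺] in the numerator gives [Sn²⁺] = 0.044 M.

0.044 M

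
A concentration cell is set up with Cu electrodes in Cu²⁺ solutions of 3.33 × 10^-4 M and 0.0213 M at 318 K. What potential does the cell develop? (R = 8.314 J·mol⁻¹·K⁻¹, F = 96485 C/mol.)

0.057 V

Both half-cells are Cu²⁺/Cu, so E°_cell = 0. The concentrated side is the cathode; the cell reaction moves Cu²⁺ from high to low concentration with n = 2.
Q = [Cu²⁺]_dilute/[Cu²⁺]_conc = 3.33 × 10^-4/0.0213 = 0.0156.
E = 0 − (RT/nF) ln Q = −((8.314×318)/(2×96485))(-4.158) = 0.0570 V.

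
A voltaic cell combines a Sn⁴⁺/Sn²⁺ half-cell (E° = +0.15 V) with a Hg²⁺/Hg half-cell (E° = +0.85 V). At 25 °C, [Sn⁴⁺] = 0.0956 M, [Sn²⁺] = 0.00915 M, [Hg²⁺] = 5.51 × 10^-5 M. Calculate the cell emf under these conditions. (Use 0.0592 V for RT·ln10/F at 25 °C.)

The Hg²⁺/Hg couple has the higher reduction potential and acts as the cathode, so E°_cell = +0.85 − (+0.15) = 0.70 V.
Balancing electrons gives n = 2; the reaction quotient is Q = [Sn⁴⁺]/([Sn²⁺]·[Hg²⁺]) = 1.9 × 10^5.
At 25 °C, E = E° − (0.0592/n) log Q = 0.70 − (0.0592/2)(5.278) = 0.700 − 0.156 = 0.544 V.

0.544 V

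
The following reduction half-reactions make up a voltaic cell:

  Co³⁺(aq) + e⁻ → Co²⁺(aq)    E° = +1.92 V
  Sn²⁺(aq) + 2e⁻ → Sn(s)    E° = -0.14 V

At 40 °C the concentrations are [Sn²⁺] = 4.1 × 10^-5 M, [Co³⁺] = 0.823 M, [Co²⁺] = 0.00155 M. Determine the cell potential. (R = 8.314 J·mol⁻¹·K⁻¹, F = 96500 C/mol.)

The Co³⁺/Co²⁺ couple has the higher reduction potential and acts as the cathode, so E°_cell = +1.92 − (-0.14) = 2.06 V.
Balancing electrons gives n = 2; the reaction quotient is Q = [Sn²⁺]·[Co²⁺]^2/[Co³⁺]^2 = 1.45 × 10^-10.
E = E° − (RT/nF) ln Q = 2.06 − (8.314×313)/(2×96500) × (-22.651) = 2.060 + 0.305 = 2.365 V.

2.37 V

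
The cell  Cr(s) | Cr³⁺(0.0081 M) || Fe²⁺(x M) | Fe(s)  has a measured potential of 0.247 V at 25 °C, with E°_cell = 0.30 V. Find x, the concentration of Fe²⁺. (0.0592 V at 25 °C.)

From the Nernst equation, log Q = n(E° − E)/0.0592 = 6(0.30 − 0.247)/0.0592 = 5.372, so Q = 2.35 × 10^5.
With Q = [Cr³⁺]^2/[Fe²⁺]^3 and the known concentrations, [Fe²⁺]^3 in the denominator gives [Fe²⁺] = 6.5 × 10^-4 M.

6.5 × 10^-4 M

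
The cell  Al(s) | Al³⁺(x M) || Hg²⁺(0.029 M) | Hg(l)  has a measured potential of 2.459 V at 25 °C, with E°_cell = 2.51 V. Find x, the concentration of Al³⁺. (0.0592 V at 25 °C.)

1.9 M

From the Nernst equation, log Q = n(E° − E)/0.0592 = 6(2.51 − 2.459)/0.0592 = 5.169, so Q = 1.48 × 10^5.
With Q = [Al³⁺]^2/[Hg²⁺]^3 and the known concentrations, [Al³⁺]^2 in the numerator gives [Al³⁺] = 1.9 M.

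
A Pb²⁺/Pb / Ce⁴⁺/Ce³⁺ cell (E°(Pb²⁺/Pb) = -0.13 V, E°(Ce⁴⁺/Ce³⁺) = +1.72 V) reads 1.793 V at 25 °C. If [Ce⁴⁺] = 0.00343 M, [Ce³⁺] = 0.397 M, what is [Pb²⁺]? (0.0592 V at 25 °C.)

0.0063 M

From the Nernst equation, log Q = n(E° − E)/0.0592 = 2(1.85 − 1.793)/0.0592 = 1.926, so Q = 84.3.
With Q = [Pb²⁺]·[Ce³⁺]^2/[Ce⁴⁺]^2 and the known concentrations, [Pb²⁺] in the numerator gives [Pb²⁺] = 0.0063 M.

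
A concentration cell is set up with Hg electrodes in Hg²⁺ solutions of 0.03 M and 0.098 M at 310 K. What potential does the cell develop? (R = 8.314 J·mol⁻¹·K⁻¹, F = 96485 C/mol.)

Both half-cells are Hg²⁺/Hg, so E°_cell = 0. The concentrated side is the cathode; the cell reaction moves Hg²⁺ from high to low concentration with n = 2.
Q = [Hg²⁺]_dilute/[Hg²⁺]_conc = 0.03/0.098 = 0.306.
E = 0 − (RT/nF) ln Q = −((8.314×310)/(2×96485))(-1.184) = 0.0158 V.

0.016 V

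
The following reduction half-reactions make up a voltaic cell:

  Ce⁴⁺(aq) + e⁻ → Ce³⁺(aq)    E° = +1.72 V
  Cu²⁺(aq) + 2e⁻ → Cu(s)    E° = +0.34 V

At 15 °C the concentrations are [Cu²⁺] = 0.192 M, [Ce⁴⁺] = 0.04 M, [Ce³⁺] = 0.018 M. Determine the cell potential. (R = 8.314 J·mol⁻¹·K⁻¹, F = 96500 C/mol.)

1.42 V

The Ce⁴⁺/Ce³⁺ couple has the higher reduction potential and acts as the cathode, so E°_cell = +1.72 − (+0.34) = 1.38 V.
Balancing electrons gives n = 2; the reaction quotient is Q = [Cu²⁺]·[Ce³⁺]^2/[Ce⁴⁺]^2 = 0.0389.
E = E° − (RT/nF) ln Q = 1.38 − (8.314×288)/(2×96500) × (-3.247) = 1.380 + 0.040 = 1.420 V.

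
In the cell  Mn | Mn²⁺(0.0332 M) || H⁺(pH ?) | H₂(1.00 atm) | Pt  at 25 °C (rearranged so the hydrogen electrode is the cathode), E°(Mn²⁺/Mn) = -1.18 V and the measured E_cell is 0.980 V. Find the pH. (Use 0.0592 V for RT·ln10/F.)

E°_cell = 1.18 V and n = 2.
log Q = n(E° − E)/0.0592 = 2×(1.18 − 0.980)/0.0592 = 6.757.
With Q = [Mn²⁺]·P(H₂) / [H⁺]^2, solving for [H⁺] gives log[H⁺] = -4.118, so pH = 4.12.

pH = 4.12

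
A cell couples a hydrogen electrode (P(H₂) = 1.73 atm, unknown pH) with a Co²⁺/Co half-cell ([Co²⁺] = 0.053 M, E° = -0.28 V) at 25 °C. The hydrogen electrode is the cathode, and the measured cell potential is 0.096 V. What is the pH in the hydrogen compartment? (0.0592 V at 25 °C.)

E°_cell = 0.28 V and n = 2.
log Q = n(E° − E)/0.0592 = 2×(0.28 − 0.096)/0.0592 = 6.216.
With Q = [Co²⁺]·P(H₂) / [H⁺]^2, solving for [H⁺] gives log[H⁺] = -3.627, so pH = 3.63.

pH = 3.63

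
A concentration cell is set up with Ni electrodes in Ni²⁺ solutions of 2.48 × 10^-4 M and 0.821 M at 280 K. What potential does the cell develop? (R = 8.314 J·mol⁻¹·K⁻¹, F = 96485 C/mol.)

Both half-cells are Ni²⁺/Ni, so E°_cell = 0. The concentrated side is the cathode; the cell reaction moves Ni²⁺ from high to low concentration with n = 2.
Q = [Ni²⁺]_dilute/[Ni²⁺]_conc = 2.48 × 10^-4/0.821 = 3.02 × 10^-4.
E = 0 − (RT/nF) ln Q = −((8.314×280)/(2×96485))(-8.105) = 0.0978 V.

0.098 V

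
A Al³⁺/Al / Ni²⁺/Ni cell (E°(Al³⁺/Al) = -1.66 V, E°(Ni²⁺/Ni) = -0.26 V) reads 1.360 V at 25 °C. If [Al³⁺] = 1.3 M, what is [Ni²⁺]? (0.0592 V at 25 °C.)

From the Nernst equation, log Q = n(E° − E)/0.0592 = 6(1.40 − 1.360)/0.0592 = 4.054, so Q = 1.13 × 10^4.
With Q = [Al³⁺]^2/[Ni²⁺]^3 and the known concentrations, [Ni²⁺]^3 in the denominator gives [Ni²⁺] = 0.053 M.

0.053 M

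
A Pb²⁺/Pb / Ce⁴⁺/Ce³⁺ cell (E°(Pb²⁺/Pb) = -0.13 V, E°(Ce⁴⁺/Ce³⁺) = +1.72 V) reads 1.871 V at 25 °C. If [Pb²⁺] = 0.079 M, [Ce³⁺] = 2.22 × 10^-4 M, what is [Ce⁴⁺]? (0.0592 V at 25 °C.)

1.4 × 10^-4 M

From the Nernst equation, log Q = n(E° − E)/0.0592 = 2(1.85 − 1.871)/0.0592 = -0.709, so Q = 0.195.
With Q = [Pb²⁺]·[Ce³⁺]^2/[Ce⁴⁺]^2 and the known concentrations, [Ce⁴⁺]^2 in the denominator gives [Ce⁴⁺] = 1.4 × 10^-4 M.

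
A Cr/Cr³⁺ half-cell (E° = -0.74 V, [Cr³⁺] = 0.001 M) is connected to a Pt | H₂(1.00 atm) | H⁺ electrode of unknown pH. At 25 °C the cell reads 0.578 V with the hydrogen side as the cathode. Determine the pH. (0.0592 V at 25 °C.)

pH = 3.74

E°_cell = 0.74 V and n = 6.
log Q = n(E° − E)/0.0592 = 6×(0.74 − 0.578)/0.0592 = 16.419.
With Q = [Cr³⁺]^2·P(H₂)^3 / [H⁺]^6, solving for [H⁺] gives log[H⁺] = -3.736, so pH = 3.74.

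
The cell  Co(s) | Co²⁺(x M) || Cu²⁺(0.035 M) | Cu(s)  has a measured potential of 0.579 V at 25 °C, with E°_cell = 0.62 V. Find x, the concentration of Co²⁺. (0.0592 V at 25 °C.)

0.85 M

From the Nernst equation, log Q = n(E° − E)/0.0592 = 2(0.62 − 0.579)/0.0592 = 1.385, so Q = 24.3.
With Q = [Co²⁺]/[Cu²⁺] and the known concentrations, [Co²⁺] in the numerator gives [Co²⁺] = 0.85 M.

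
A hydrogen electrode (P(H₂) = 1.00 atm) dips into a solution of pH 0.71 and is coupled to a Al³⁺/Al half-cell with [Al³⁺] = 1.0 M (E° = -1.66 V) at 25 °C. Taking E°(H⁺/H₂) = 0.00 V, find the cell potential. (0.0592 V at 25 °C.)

The hydrogen couple is the cathode, so E°_cell = 1.66 V; n = 6.
[H⁺] = 10^(−0.71) = 0.19 M, and Q = [Al³⁺]^2·P(H₂)^3 / [H⁺]^6 = 1.82 × 10^4.
E = E° − (0.0592/6) log Q = 1.66 − (0.0592/6)(4.260) = 1.618 V.

1.62 V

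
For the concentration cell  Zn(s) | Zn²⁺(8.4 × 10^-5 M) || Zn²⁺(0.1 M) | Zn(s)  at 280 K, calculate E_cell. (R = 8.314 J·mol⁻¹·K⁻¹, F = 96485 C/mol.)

0.085 V

Both half-cells are Zn²⁺/Zn, so E°_cell = 0. The concentrated side is the cathode; the cell reaction moves Zn²⁺ from high to low concentration with n = 2.
Q = [Zn²⁺]_dilute/[Zn²⁺]_conc = 8.4 × 10^-5/0.1 = 8.4 × 10^-4.
E = 0 − (RT/nF) ln Q = −((8.314×280)/(2×96485))(-7.082) = 0.0854 V.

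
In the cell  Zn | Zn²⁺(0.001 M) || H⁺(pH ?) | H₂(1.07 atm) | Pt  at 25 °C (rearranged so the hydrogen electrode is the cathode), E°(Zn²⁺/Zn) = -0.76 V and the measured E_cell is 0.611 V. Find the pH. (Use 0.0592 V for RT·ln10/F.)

pH = 4.00

E°_cell = 0.76 V and n = 2.
log Q = n(E° − E)/0.0592 = 2×(0.76 − 0.611)/0.0592 = 5.034.
With Q = [Zn²⁺]·P(H₂) / [H⁺]^2, solving for [H⁺] gives log[H⁺] = -4.002, so pH = 4.00.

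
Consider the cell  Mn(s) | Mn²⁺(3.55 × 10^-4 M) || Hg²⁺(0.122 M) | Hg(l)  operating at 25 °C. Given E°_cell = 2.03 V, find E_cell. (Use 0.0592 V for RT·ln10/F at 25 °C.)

2.11 V

Balancing electrons gives n = 2; the reaction quotient is Q = [Mn²⁺]/[Hg²⁺] = 0.00291.
At 25 °C, E = E° − (0.0592/n) log Q = 2.03 − (0.0592/2)(-2.536) = 2.030 + 0.075 = 2.105 V.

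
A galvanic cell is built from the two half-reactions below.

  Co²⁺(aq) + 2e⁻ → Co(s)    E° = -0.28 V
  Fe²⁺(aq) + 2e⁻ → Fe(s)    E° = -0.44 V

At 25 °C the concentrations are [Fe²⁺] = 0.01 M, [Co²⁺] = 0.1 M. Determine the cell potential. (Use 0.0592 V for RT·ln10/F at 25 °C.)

The Co²⁺/Co couple has the higher reduction potential and acts as the cathode, so E°_cell = -0.28 − (-0.44) = 0.16 V.
Balancing electrons gives n = 2; the reaction quotient is Q = [Fe²⁺]/[Co²⁺] = 0.100.
At 25 °C, E = E° − (0.0592/n) log Q = 0.16 − (0.0592/2)(-1.000) = 0.160 + 0.030 = 0.190 V.

0.190 V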